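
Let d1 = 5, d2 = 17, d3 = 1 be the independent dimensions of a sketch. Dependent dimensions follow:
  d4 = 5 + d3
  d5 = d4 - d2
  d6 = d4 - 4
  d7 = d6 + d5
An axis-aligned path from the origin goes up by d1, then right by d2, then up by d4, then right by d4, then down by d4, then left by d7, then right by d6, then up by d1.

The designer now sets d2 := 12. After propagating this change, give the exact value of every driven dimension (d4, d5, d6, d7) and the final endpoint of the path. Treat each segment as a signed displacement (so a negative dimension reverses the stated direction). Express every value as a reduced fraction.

Apply edit: d2 := 12
  d4 = 5 + d3 = 6
  d5 = d4 - d2 = -6
  d6 = d4 - 4 = 2
  d7 = d6 + d5 = -4
Walk from origin (0, 0):
  seg 1: up by d1 = 5 → (0, 5)
  seg 2: right by d2 = 12 → (12, 5)
  seg 3: up by d4 = 6 → (12, 11)
  seg 4: right by d4 = 6 → (18, 11)
  seg 5: down by d4 = 6 → (18, 5)
  seg 6: left by d7 = -4 → (22, 5)
  seg 7: right by d6 = 2 → (24, 5)
  seg 8: up by d1 = 5 → (24, 10)

d4 = 6
d5 = -6
d6 = 2
d7 = -4
endpoint = (24, 10)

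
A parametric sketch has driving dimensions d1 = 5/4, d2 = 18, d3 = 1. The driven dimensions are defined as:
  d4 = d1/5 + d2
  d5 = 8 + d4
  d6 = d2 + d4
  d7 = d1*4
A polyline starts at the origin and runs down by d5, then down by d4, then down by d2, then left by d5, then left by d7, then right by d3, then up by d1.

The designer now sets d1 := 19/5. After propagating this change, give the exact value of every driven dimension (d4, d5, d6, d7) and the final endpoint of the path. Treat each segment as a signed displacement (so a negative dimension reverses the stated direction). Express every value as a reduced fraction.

Apply edit: d1 := 19/5
  d4 = d1/5 + d2 = 469/25
  d5 = 8 + d4 = 669/25
  d6 = d2 + d4 = 919/25
  d7 = d1*4 = 76/5
Walk from origin (0, 0):
  seg 1: down by d5 = 669/25 → (0, -669/25)
  seg 2: down by d4 = 469/25 → (0, -1138/25)
  seg 3: down by d2 = 18 → (0, -1588/25)
  seg 4: left by d5 = 669/25 → (-669/25, -1588/25)
  seg 5: left by d7 = 76/5 → (-1049/25, -1588/25)
  seg 6: right by d3 = 1 → (-1024/25, -1588/25)
  seg 7: up by d1 = 19/5 → (-1024/25, -1493/25)

d4 = 469/25
d5 = 669/25
d6 = 919/25
d7 = 76/5
endpoint = (-1024/25, -1493/25)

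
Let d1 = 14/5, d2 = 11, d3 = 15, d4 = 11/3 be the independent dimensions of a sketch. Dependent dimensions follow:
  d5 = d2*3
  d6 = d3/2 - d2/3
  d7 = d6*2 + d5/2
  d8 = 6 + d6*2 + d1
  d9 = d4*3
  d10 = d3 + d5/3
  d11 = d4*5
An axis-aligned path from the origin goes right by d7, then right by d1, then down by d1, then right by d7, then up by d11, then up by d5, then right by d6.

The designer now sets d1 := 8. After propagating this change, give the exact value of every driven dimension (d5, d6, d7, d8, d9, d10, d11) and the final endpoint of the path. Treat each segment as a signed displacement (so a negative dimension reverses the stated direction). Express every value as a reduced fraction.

Apply edit: d1 := 8
  d5 = d2*3 = 33
  d6 = d3/2 - d2/3 = 23/6
  d7 = d6*2 + d5/2 = 145/6
  d8 = 6 + d6*2 + d1 = 65/3
  d9 = d4*3 = 11
  d10 = d3 + d5/3 = 26
  d11 = d4*5 = 55/3
Walk from origin (0, 0):
  seg 1: right by d7 = 145/6 → (145/6, 0)
  seg 2: right by d1 = 8 → (193/6, 0)
  seg 3: down by d1 = 8 → (193/6, -8)
  seg 4: right by d7 = 145/6 → (169/3, -8)
  seg 5: up by d11 = 55/3 → (169/3, 31/3)
  seg 6: up by d5 = 33 → (169/3, 130/3)
  seg 7: right by d6 = 23/6 → (361/6, 130/3)

d5 = 33
d6 = 23/6
d7 = 145/6
d8 = 65/3
d9 = 11
d10 = 26
d11 = 55/3
endpoint = (361/6, 130/3)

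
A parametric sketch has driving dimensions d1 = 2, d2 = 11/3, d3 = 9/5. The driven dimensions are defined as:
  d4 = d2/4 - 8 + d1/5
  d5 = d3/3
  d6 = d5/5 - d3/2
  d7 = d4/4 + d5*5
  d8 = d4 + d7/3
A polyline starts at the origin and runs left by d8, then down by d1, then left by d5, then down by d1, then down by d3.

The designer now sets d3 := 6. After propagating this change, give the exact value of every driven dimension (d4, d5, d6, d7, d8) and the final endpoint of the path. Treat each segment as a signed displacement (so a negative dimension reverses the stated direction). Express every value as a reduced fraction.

d4 = -401/60
d5 = 2
d6 = -13/5
d7 = 1999/240
d8 = -2813/720
endpoint = (1373/720, -10)

Apply edit: d3 := 6
  d4 = d2/4 - 8 + d1/5 = -401/60
  d5 = d3/3 = 2
  d6 = d5/5 - d3/2 = -13/5
  d7 = d4/4 + d5*5 = 1999/240
  d8 = d4 + d7/3 = -2813/720
Walk from origin (0, 0):
  seg 1: left by d8 = -2813/720 → (2813/720, 0)
  seg 2: down by d1 = 2 → (2813/720, -2)
  seg 3: left by d5 = 2 → (1373/720, -2)
  seg 4: down by d1 = 2 → (1373/720, -4)
  seg 5: down by d3 = 6 → (1373/720, -10)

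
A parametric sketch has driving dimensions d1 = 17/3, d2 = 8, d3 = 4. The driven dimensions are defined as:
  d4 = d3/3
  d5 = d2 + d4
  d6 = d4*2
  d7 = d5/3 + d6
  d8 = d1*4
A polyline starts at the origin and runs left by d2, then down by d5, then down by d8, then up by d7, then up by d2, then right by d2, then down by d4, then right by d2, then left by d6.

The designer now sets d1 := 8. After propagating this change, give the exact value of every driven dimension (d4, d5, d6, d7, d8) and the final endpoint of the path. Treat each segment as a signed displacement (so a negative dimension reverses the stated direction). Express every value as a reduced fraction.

d4 = 4/3
d5 = 28/3
d6 = 8/3
d7 = 52/9
d8 = 32
endpoint = (16/3, -260/9)

Apply edit: d1 := 8
  d4 = d3/3 = 4/3
  d5 = d2 + d4 = 28/3
  d6 = d4*2 = 8/3
  d7 = d5/3 + d6 = 52/9
  d8 = d1*4 = 32
Walk from origin (0, 0):
  seg 1: left by d2 = 8 → (-8, 0)
  seg 2: down by d5 = 28/3 → (-8, -28/3)
  seg 3: down by d8 = 32 → (-8, -124/3)
  seg 4: up by d7 = 52/9 → (-8, -320/9)
  seg 5: up by d2 = 8 → (-8, -248/9)
  seg 6: right by d2 = 8 → (0, -248/9)
  seg 7: down by d4 = 4/3 → (0, -260/9)
  seg 8: right by d2 = 8 → (8, -260/9)
  seg 9: left by d6 = 8/3 → (16/3, -260/9)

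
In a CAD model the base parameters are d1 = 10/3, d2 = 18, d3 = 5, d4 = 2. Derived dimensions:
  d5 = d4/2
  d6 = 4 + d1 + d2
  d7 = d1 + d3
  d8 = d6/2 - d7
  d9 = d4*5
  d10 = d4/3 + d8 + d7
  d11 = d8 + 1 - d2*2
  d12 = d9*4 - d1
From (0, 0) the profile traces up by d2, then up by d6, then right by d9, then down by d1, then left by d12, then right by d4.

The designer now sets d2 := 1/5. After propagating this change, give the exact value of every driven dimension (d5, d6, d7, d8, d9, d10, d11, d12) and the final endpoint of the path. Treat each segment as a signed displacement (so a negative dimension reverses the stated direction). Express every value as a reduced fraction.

Apply edit: d2 := 1/5
  d5 = d4/2 = 1
  d6 = 4 + d1 + d2 = 113/15
  d7 = d1 + d3 = 25/3
  d8 = d6/2 - d7 = -137/30
  d9 = d4*5 = 10
  d10 = d4/3 + d8 + d7 = 133/30
  d11 = d8 + 1 - d2*2 = -119/30
  d12 = d9*4 - d1 = 110/3
Walk from origin (0, 0):
  seg 1: up by d2 = 1/5 → (0, 1/5)
  seg 2: up by d6 = 113/15 → (0, 116/15)
  seg 3: right by d9 = 10 → (10, 116/15)
  seg 4: down by d1 = 10/3 → (10, 22/5)
  seg 5: left by d12 = 110/3 → (-80/3, 22/5)
  seg 6: right by d4 = 2 → (-74/3, 22/5)

d5 = 1
d6 = 113/15
d7 = 25/3
d8 = -137/30
d9 = 10
d10 = 133/30
d11 = -119/30
d12 = 110/3
endpoint = (-74/3, 22/5)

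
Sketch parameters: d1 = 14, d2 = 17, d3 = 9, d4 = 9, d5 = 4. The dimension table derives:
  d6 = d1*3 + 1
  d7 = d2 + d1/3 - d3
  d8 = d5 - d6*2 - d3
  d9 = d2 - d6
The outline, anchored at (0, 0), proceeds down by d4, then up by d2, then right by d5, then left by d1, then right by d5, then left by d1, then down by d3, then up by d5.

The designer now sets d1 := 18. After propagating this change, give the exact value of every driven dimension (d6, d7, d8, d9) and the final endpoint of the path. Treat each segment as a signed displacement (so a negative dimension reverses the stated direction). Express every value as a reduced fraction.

d6 = 55
d7 = 14
d8 = -115
d9 = -38
endpoint = (-28, 3)

Apply edit: d1 := 18
  d6 = d1*3 + 1 = 55
  d7 = d2 + d1/3 - d3 = 14
  d8 = d5 - d6*2 - d3 = -115
  d9 = d2 - d6 = -38
Walk from origin (0, 0):
  seg 1: down by d4 = 9 → (0, -9)
  seg 2: up by d2 = 17 → (0, 8)
  seg 3: right by d5 = 4 → (4, 8)
  seg 4: left by d1 = 18 → (-14, 8)
  seg 5: right by d5 = 4 → (-10, 8)
  seg 6: left by d1 = 18 → (-28, 8)
  seg 7: down by d3 = 9 → (-28, -1)
  seg 8: up by d5 = 4 → (-28, 3)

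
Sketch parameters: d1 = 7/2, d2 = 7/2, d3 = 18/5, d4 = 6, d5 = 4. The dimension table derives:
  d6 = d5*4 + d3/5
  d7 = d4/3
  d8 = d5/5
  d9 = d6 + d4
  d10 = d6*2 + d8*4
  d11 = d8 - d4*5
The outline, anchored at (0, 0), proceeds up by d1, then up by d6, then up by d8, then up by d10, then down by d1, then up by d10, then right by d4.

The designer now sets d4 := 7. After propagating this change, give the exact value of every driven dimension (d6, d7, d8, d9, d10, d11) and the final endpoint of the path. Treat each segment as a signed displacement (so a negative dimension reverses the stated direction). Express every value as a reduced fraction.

Apply edit: d4 := 7
  d6 = d5*4 + d3/5 = 418/25
  d7 = d4/3 = 7/3
  d8 = d5/5 = 4/5
  d9 = d6 + d4 = 593/25
  d10 = d6*2 + d8*4 = 916/25
  d11 = d8 - d4*5 = -171/5
Walk from origin (0, 0):
  seg 1: up by d1 = 7/2 → (0, 7/2)
  seg 2: up by d6 = 418/25 → (0, 1011/50)
  seg 3: up by d8 = 4/5 → (0, 1051/50)
  seg 4: up by d10 = 916/25 → (0, 2883/50)
  seg 5: down by d1 = 7/2 → (0, 1354/25)
  seg 6: up by d10 = 916/25 → (0, 454/5)
  seg 7: right by d4 = 7 → (7, 454/5)

d6 = 418/25
d7 = 7/3
d8 = 4/5
d9 = 593/25
d10 = 916/25
d11 = -171/5
endpoint = (7, 454/5)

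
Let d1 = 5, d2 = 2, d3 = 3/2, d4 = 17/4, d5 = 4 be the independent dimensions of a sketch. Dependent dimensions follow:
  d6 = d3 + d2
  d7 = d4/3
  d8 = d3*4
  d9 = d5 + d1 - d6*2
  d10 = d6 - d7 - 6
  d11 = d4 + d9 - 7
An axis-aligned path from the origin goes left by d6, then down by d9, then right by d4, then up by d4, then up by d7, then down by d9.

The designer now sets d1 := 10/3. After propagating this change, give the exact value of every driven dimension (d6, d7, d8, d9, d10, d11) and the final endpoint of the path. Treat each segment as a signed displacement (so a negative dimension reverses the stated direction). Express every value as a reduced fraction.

Apply edit: d1 := 10/3
  d6 = d3 + d2 = 7/2
  d7 = d4/3 = 17/12
  d8 = d3*4 = 6
  d9 = d5 + d1 - d6*2 = 1/3
  d10 = d6 - d7 - 6 = -47/12
  d11 = d4 + d9 - 7 = -29/12
Walk from origin (0, 0):
  seg 1: left by d6 = 7/2 → (-7/2, 0)
  seg 2: down by d9 = 1/3 → (-7/2, -1/3)
  seg 3: right by d4 = 17/4 → (3/4, -1/3)
  seg 4: up by d4 = 17/4 → (3/4, 47/12)
  seg 5: up by d7 = 17/12 → (3/4, 16/3)
  seg 6: down by d9 = 1/3 → (3/4, 5)

d6 = 7/2
d7 = 17/12
d8 = 6
d9 = 1/3
d10 = -47/12
d11 = -29/12
endpoint = (3/4, 5)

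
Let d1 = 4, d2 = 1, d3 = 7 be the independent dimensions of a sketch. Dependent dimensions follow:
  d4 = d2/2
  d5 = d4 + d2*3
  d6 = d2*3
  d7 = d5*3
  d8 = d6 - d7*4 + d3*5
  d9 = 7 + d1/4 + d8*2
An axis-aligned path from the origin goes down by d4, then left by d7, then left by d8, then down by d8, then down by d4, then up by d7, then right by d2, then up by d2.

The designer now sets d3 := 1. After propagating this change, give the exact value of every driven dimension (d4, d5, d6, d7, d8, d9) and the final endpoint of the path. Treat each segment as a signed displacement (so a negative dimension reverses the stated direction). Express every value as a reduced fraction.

Apply edit: d3 := 1
  d4 = d2/2 = 1/2
  d5 = d4 + d2*3 = 7/2
  d6 = d2*3 = 3
  d7 = d5*3 = 21/2
  d8 = d6 - d7*4 + d3*5 = -34
  d9 = 7 + d1/4 + d8*2 = -60
Walk from origin (0, 0):
  seg 1: down by d4 = 1/2 → (0, -1/2)
  seg 2: left by d7 = 21/2 → (-21/2, -1/2)
  seg 3: left by d8 = -34 → (47/2, -1/2)
  seg 4: down by d8 = -34 → (47/2, 67/2)
  seg 5: down by d4 = 1/2 → (47/2, 33)
  seg 6: up by d7 = 21/2 → (47/2, 87/2)
  seg 7: right by d2 = 1 → (49/2, 87/2)
  seg 8: up by d2 = 1 → (49/2, 89/2)

d4 = 1/2
d5 = 7/2
d6 = 3
d7 = 21/2
d8 = -34
d9 = -60
endpoint = (49/2, 89/2)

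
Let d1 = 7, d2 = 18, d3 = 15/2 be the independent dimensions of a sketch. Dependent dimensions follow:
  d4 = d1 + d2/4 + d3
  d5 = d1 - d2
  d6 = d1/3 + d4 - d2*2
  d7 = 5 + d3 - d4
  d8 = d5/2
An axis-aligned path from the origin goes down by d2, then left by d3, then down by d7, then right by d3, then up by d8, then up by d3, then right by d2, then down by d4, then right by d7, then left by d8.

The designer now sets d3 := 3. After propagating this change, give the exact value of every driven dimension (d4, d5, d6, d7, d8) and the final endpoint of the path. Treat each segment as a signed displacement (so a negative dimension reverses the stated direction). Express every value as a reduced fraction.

Apply edit: d3 := 3
  d4 = d1 + d2/4 + d3 = 29/2
  d5 = d1 - d2 = -11
  d6 = d1/3 + d4 - d2*2 = -115/6
  d7 = 5 + d3 - d4 = -13/2
  d8 = d5/2 = -11/2
Walk from origin (0, 0):
  seg 1: down by d2 = 18 → (0, -18)
  seg 2: left by d3 = 3 → (-3, -18)
  seg 3: down by d7 = -13/2 → (-3, -23/2)
  seg 4: right by d3 = 3 → (0, -23/2)
  seg 5: up by d8 = -11/2 → (0, -17)
  seg 6: up by d3 = 3 → (0, -14)
  seg 7: right by d2 = 18 → (18, -14)
  seg 8: down by d4 = 29/2 → (18, -57/2)
  seg 9: right by d7 = -13/2 → (23/2, -57/2)
  seg 10: left by d8 = -11/2 → (17, -57/2)

d4 = 29/2
d5 = -11
d6 = -115/6
d7 = -13/2
d8 = -11/2
endpoint = (17, -57/2)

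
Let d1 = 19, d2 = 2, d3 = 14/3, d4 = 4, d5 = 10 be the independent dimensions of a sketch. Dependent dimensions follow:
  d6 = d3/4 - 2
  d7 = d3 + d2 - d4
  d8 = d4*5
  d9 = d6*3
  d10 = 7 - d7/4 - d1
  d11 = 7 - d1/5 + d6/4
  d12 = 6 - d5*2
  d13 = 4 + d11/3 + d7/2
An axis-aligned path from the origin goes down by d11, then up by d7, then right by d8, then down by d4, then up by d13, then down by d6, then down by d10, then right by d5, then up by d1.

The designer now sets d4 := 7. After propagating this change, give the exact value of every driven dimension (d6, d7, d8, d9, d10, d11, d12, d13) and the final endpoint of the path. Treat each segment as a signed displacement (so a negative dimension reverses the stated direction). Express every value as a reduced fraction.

Apply edit: d4 := 7
  d6 = d3/4 - 2 = -5/6
  d7 = d3 + d2 - d4 = -1/3
  d8 = d4*5 = 35
  d9 = d6*3 = -5/2
  d10 = 7 - d7/4 - d1 = -143/12
  d11 = 7 - d1/5 + d6/4 = 359/120
  d12 = 6 - d5*2 = -14
  d13 = 4 + d11/3 + d7/2 = 1739/360
Walk from origin (0, 0):
  seg 1: down by d11 = 359/120 → (0, -359/120)
  seg 2: up by d7 = -1/3 → (0, -133/40)
  seg 3: right by d8 = 35 → (35, -133/40)
  seg 4: down by d4 = 7 → (35, -413/40)
  seg 5: up by d13 = 1739/360 → (35, -989/180)
  seg 6: down by d6 = -5/6 → (35, -839/180)
  seg 7: down by d10 = -143/12 → (35, 653/90)
  seg 8: right by d5 = 10 → (45, 653/90)
  seg 9: up by d1 = 19 → (45, 2363/90)

d6 = -5/6
d7 = -1/3
d8 = 35
d9 = -5/2
d10 = -143/12
d11 = 359/120
d12 = -14
d13 = 1739/360
endpoint = (45, 2363/90)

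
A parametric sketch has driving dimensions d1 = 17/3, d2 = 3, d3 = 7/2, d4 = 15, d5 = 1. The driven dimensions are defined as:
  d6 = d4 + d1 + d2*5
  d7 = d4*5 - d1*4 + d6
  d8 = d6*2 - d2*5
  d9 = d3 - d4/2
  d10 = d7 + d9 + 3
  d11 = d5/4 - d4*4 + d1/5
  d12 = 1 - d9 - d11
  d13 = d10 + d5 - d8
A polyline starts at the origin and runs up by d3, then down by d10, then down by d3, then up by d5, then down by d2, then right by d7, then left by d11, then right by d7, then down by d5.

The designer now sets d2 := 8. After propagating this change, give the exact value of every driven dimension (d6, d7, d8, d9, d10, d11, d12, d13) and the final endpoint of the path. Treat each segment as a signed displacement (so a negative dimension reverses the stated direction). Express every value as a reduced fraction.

Apply edit: d2 := 8
  d6 = d4 + d1 + d2*5 = 182/3
  d7 = d4*5 - d1*4 + d6 = 113
  d8 = d6*2 - d2*5 = 244/3
  d9 = d3 - d4/2 = -4
  d10 = d7 + d9 + 3 = 112
  d11 = d5/4 - d4*4 + d1/5 = -3517/60
  d12 = 1 - d9 - d11 = 3817/60
  d13 = d10 + d5 - d8 = 95/3
Walk from origin (0, 0):
  seg 1: up by d3 = 7/2 → (0, 7/2)
  seg 2: down by d10 = 112 → (0, -217/2)
  seg 3: down by d3 = 7/2 → (0, -112)
  seg 4: up by d5 = 1 → (0, -111)
  seg 5: down by d2 = 8 → (0, -119)
  seg 6: right by d7 = 113 → (113, -119)
  seg 7: left by d11 = -3517/60 → (10297/60, -119)
  seg 8: right by d7 = 113 → (17077/60, -119)
  seg 9: down by d5 = 1 → (17077/60, -120)

d6 = 182/3
d7 = 113
d8 = 244/3
d9 = -4
d10 = 112
d11 = -3517/60
d12 = 3817/60
d13 = 95/3
endpoint = (17077/60, -120)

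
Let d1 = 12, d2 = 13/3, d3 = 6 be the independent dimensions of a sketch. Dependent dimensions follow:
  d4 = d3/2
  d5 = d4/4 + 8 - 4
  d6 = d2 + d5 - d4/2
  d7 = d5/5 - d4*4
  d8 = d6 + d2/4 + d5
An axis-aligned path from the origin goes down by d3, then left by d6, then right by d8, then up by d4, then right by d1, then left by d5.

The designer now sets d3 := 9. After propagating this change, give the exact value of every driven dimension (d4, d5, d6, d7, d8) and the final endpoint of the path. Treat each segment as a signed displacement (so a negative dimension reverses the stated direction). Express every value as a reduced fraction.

d4 = 9/2
d5 = 41/8
d6 = 173/24
d7 = -679/40
d8 = 161/12
endpoint = (157/12, -9/2)

Apply edit: d3 := 9
  d4 = d3/2 = 9/2
  d5 = d4/4 + 8 - 4 = 41/8
  d6 = d2 + d5 - d4/2 = 173/24
  d7 = d5/5 - d4*4 = -679/40
  d8 = d6 + d2/4 + d5 = 161/12
Walk from origin (0, 0):
  seg 1: down by d3 = 9 → (0, -9)
  seg 2: left by d6 = 173/24 → (-173/24, -9)
  seg 3: right by d8 = 161/12 → (149/24, -9)
  seg 4: up by d4 = 9/2 → (149/24, -9/2)
  seg 5: right by d1 = 12 → (437/24, -9/2)
  seg 6: left by d5 = 41/8 → (157/12, -9/2)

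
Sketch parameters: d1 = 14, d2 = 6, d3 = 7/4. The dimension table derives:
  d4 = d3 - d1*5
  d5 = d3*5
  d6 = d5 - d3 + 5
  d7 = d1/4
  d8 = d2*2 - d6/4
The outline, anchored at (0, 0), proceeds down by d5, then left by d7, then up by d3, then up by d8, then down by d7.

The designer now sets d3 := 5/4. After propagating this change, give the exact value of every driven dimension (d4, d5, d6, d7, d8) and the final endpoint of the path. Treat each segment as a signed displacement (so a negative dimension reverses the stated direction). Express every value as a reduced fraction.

d4 = -275/4
d5 = 25/4
d6 = 10
d7 = 7/2
d8 = 19/2
endpoint = (-7/2, 1)

Apply edit: d3 := 5/4
  d4 = d3 - d1*5 = -275/4
  d5 = d3*5 = 25/4
  d6 = d5 - d3 + 5 = 10
  d7 = d1/4 = 7/2
  d8 = d2*2 - d6/4 = 19/2
Walk from origin (0, 0):
  seg 1: down by d5 = 25/4 → (0, -25/4)
  seg 2: left by d7 = 7/2 → (-7/2, -25/4)
  seg 3: up by d3 = 5/4 → (-7/2, -5)
  seg 4: up by d8 = 19/2 → (-7/2, 9/2)
  seg 5: down by d7 = 7/2 → (-7/2, 1)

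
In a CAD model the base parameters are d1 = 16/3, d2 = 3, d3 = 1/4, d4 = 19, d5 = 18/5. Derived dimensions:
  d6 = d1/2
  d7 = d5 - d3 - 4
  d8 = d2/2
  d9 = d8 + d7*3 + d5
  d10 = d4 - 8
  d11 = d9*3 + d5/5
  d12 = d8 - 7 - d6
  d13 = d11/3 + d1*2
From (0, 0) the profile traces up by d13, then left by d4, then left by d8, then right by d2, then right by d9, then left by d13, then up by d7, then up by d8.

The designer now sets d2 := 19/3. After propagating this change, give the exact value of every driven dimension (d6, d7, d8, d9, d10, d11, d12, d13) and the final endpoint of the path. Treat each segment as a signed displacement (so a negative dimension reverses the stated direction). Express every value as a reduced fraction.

Apply edit: d2 := 19/3
  d6 = d1/2 = 8/3
  d7 = d5 - d3 - 4 = -13/20
  d8 = d2/2 = 19/6
  d9 = d8 + d7*3 + d5 = 289/60
  d10 = d4 - 8 = 11
  d11 = d9*3 + d5/5 = 1517/100
  d12 = d8 - 7 - d6 = -13/2
  d13 = d11/3 + d1*2 = 4717/300
Walk from origin (0, 0):
  seg 1: up by d13 = 4717/300 → (0, 4717/300)
  seg 2: left by d4 = 19 → (-19, 4717/300)
  seg 3: left by d8 = 19/6 → (-133/6, 4717/300)
  seg 4: right by d2 = 19/3 → (-95/6, 4717/300)
  seg 5: right by d9 = 289/60 → (-661/60, 4717/300)
  seg 6: left by d13 = 4717/300 → (-1337/50, 4717/300)
  seg 7: up by d7 = -13/20 → (-1337/50, 2261/150)
  seg 8: up by d8 = 19/6 → (-1337/50, 456/25)

d6 = 8/3
d7 = -13/20
d8 = 19/6
d9 = 289/60
d10 = 11
d11 = 1517/100
d12 = -13/2
d13 = 4717/300
endpoint = (-1337/50, 456/25)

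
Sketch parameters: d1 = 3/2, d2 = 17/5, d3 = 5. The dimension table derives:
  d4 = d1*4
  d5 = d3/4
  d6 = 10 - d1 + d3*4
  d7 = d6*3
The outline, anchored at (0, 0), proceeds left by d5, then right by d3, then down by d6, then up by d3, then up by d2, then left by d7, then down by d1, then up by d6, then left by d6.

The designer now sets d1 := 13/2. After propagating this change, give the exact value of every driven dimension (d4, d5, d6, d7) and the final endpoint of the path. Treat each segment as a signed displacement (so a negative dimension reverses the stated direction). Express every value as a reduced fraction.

Apply edit: d1 := 13/2
  d4 = d1*4 = 26
  d5 = d3/4 = 5/4
  d6 = 10 - d1 + d3*4 = 47/2
  d7 = d6*3 = 141/2
Walk from origin (0, 0):
  seg 1: left by d5 = 5/4 → (-5/4, 0)
  seg 2: right by d3 = 5 → (15/4, 0)
  seg 3: down by d6 = 47/2 → (15/4, -47/2)
  seg 4: up by d3 = 5 → (15/4, -37/2)
  seg 5: up by d2 = 17/5 → (15/4, -151/10)
  seg 6: left by d7 = 141/2 → (-267/4, -151/10)
  seg 7: down by d1 = 13/2 → (-267/4, -108/5)
  seg 8: up by d6 = 47/2 → (-267/4, 19/10)
  seg 9: left by d6 = 47/2 → (-361/4, 19/10)

d4 = 26
d5 = 5/4
d6 = 47/2
d7 = 141/2
endpoint = (-361/4, 19/10)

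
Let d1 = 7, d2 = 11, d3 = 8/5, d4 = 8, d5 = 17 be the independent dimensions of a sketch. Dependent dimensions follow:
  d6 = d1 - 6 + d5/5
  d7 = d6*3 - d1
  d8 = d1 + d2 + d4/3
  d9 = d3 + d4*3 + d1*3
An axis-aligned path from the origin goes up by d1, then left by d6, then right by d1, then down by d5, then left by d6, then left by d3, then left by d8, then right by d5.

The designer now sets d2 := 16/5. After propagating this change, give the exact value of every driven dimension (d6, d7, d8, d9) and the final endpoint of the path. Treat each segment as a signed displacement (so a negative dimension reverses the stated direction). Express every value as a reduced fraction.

Apply edit: d2 := 16/5
  d6 = d1 - 6 + d5/5 = 22/5
  d7 = d6*3 - d1 = 31/5
  d8 = d1 + d2 + d4/3 = 193/15
  d9 = d3 + d4*3 + d1*3 = 233/5
Walk from origin (0, 0):
  seg 1: up by d1 = 7 → (0, 7)
  seg 2: left by d6 = 22/5 → (-22/5, 7)
  seg 3: right by d1 = 7 → (13/5, 7)
  seg 4: down by d5 = 17 → (13/5, -10)
  seg 5: left by d6 = 22/5 → (-9/5, -10)
  seg 6: left by d3 = 8/5 → (-17/5, -10)
  seg 7: left by d8 = 193/15 → (-244/15, -10)
  seg 8: right by d5 = 17 → (11/15, -10)

d6 = 22/5
d7 = 31/5
d8 = 193/15
d9 = 233/5
endpoint = (11/15, -10)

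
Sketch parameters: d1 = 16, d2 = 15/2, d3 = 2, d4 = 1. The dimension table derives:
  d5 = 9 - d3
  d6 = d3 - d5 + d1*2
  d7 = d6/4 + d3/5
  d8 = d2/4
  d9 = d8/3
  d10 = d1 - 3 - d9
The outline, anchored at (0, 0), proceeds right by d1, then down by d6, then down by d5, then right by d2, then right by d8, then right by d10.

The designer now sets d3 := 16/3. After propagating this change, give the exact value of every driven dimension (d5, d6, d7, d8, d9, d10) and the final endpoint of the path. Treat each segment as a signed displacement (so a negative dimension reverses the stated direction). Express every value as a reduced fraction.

Apply edit: d3 := 16/3
  d5 = 9 - d3 = 11/3
  d6 = d3 - d5 + d1*2 = 101/3
  d7 = d6/4 + d3/5 = 569/60
  d8 = d2/4 = 15/8
  d9 = d8/3 = 5/8
  d10 = d1 - 3 - d9 = 99/8
Walk from origin (0, 0):
  seg 1: right by d1 = 16 → (16, 0)
  seg 2: down by d6 = 101/3 → (16, -101/3)
  seg 3: down by d5 = 11/3 → (16, -112/3)
  seg 4: right by d2 = 15/2 → (47/2, -112/3)
  seg 5: right by d8 = 15/8 → (203/8, -112/3)
  seg 6: right by d10 = 99/8 → (151/4, -112/3)

d5 = 11/3
d6 = 101/3
d7 = 569/60
d8 = 15/8
d9 = 5/8
d10 = 99/8
endpoint = (151/4, -112/3)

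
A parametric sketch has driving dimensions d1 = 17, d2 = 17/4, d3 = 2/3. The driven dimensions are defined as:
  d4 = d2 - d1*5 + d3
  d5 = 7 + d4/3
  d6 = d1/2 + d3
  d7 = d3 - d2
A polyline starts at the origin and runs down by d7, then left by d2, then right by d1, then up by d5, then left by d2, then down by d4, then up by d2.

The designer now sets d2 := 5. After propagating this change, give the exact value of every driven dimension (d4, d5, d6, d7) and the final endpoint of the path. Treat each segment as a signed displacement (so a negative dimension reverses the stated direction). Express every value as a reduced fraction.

Apply edit: d2 := 5
  d4 = d2 - d1*5 + d3 = -238/3
  d5 = 7 + d4/3 = -175/9
  d6 = d1/2 + d3 = 55/6
  d7 = d3 - d2 = -13/3
Walk from origin (0, 0):
  seg 1: down by d7 = -13/3 → (0, 13/3)
  seg 2: left by d2 = 5 → (-5, 13/3)
  seg 3: right by d1 = 17 → (12, 13/3)
  seg 4: up by d5 = -175/9 → (12, -136/9)
  seg 5: left by d2 = 5 → (7, -136/9)
  seg 6: down by d4 = -238/3 → (7, 578/9)
  seg 7: up by d2 = 5 → (7, 623/9)

d4 = -238/3
d5 = -175/9
d6 = 55/6
d7 = -13/3
endpoint = (7, 623/9)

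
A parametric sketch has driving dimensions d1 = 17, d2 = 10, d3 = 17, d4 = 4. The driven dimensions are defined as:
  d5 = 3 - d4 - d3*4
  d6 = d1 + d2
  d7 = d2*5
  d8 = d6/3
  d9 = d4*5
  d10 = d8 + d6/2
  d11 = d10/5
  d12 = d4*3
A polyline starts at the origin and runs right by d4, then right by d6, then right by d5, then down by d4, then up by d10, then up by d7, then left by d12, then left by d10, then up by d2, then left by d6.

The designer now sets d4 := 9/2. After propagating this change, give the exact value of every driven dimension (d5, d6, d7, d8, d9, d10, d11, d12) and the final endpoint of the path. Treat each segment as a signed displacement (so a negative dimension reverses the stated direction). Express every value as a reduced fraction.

Apply edit: d4 := 9/2
  d5 = 3 - d4 - d3*4 = -139/2
  d6 = d1 + d2 = 27
  d7 = d2*5 = 50
  d8 = d6/3 = 9
  d9 = d4*5 = 45/2
  d10 = d8 + d6/2 = 45/2
  d11 = d10/5 = 9/2
  d12 = d4*3 = 27/2
Walk from origin (0, 0):
  seg 1: right by d4 = 9/2 → (9/2, 0)
  seg 2: right by d6 = 27 → (63/2, 0)
  seg 3: right by d5 = -139/2 → (-38, 0)
  seg 4: down by d4 = 9/2 → (-38, -9/2)
  seg 5: up by d10 = 45/2 → (-38, 18)
  seg 6: up by d7 = 50 → (-38, 68)
  seg 7: left by d12 = 27/2 → (-103/2, 68)
  seg 8: left by d10 = 45/2 → (-74, 68)
  seg 9: up by d2 = 10 → (-74, 78)
  seg 10: left by d6 = 27 → (-101, 78)

d5 = -139/2
d6 = 27
d7 = 50
d8 = 9
d9 = 45/2
d10 = 45/2
d11 = 9/2
d12 = 27/2
endpoint = (-101, 78)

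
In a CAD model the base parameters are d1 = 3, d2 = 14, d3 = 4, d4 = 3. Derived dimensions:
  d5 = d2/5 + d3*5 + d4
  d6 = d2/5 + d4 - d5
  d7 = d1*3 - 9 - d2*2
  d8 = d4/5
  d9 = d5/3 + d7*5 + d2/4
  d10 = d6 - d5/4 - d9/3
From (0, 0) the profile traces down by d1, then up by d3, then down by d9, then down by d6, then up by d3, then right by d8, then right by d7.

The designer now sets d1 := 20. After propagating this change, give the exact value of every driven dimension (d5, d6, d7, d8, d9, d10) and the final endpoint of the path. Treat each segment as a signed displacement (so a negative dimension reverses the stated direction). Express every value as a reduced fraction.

d5 = 129/5
d6 = -20
d7 = 23
d8 = 3/5
d9 = 1271/10
d10 = -4129/60
endpoint = (118/5, -1191/10)

Apply edit: d1 := 20
  d5 = d2/5 + d3*5 + d4 = 129/5
  d6 = d2/5 + d4 - d5 = -20
  d7 = d1*3 - 9 - d2*2 = 23
  d8 = d4/5 = 3/5
  d9 = d5/3 + d7*5 + d2/4 = 1271/10
  d10 = d6 - d5/4 - d9/3 = -4129/60
Walk from origin (0, 0):
  seg 1: down by d1 = 20 → (0, -20)
  seg 2: up by d3 = 4 → (0, -16)
  seg 3: down by d9 = 1271/10 → (0, -1431/10)
  seg 4: down by d6 = -20 → (0, -1231/10)
  seg 5: up by d3 = 4 → (0, -1191/10)
  seg 6: right by d8 = 3/5 → (3/5, -1191/10)
  seg 7: right by d7 = 23 → (118/5, -1191/10)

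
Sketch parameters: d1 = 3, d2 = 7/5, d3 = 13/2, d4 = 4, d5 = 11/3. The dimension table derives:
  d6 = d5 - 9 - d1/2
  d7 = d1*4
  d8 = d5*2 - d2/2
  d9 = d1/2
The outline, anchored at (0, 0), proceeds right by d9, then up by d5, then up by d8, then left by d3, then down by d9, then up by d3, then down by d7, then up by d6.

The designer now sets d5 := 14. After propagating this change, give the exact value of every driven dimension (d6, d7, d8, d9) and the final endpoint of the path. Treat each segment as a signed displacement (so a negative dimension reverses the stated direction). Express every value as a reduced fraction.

Apply edit: d5 := 14
  d6 = d5 - 9 - d1/2 = 7/2
  d7 = d1*4 = 12
  d8 = d5*2 - d2/2 = 273/10
  d9 = d1/2 = 3/2
Walk from origin (0, 0):
  seg 1: right by d9 = 3/2 → (3/2, 0)
  seg 2: up by d5 = 14 → (3/2, 14)
  seg 3: up by d8 = 273/10 → (3/2, 413/10)
  seg 4: left by d3 = 13/2 → (-5, 413/10)
  seg 5: down by d9 = 3/2 → (-5, 199/5)
  seg 6: up by d3 = 13/2 → (-5, 463/10)
  seg 7: down by d7 = 12 → (-5, 343/10)
  seg 8: up by d6 = 7/2 → (-5, 189/5)

d6 = 7/2
d7 = 12
d8 = 273/10
d9 = 3/2
endpoint = (-5, 189/5)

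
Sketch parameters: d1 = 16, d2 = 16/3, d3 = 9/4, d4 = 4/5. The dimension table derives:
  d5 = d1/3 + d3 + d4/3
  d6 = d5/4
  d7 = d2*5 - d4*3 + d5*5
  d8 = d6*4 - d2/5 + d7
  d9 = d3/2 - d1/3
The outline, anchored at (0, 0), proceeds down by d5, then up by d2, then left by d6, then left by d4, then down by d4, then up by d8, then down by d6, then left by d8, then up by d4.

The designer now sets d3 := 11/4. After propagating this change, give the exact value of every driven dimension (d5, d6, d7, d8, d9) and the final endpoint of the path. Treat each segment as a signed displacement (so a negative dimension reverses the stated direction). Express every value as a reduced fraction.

Apply edit: d3 := 11/4
  d5 = d1/3 + d3 + d4/3 = 167/20
  d6 = d5/4 = 167/80
  d7 = d2*5 - d4*3 + d5*5 = 3961/60
  d8 = d6*4 - d2/5 + d7 = 733/10
  d9 = d3/2 - d1/3 = -95/24
Walk from origin (0, 0):
  seg 1: down by d5 = 167/20 → (0, -167/20)
  seg 2: up by d2 = 16/3 → (0, -181/60)
  seg 3: left by d6 = 167/80 → (-167/80, -181/60)
  seg 4: left by d4 = 4/5 → (-231/80, -181/60)
  seg 5: down by d4 = 4/5 → (-231/80, -229/60)
  seg 6: up by d8 = 733/10 → (-231/80, 4169/60)
  seg 7: down by d6 = 167/80 → (-231/80, 3235/48)
  seg 8: left by d8 = 733/10 → (-1219/16, 3235/48)
  seg 9: up by d4 = 4/5 → (-1219/16, 16367/240)

d5 = 167/20
d6 = 167/80
d7 = 3961/60
d8 = 733/10
d9 = -95/24
endpoint = (-1219/16, 16367/240)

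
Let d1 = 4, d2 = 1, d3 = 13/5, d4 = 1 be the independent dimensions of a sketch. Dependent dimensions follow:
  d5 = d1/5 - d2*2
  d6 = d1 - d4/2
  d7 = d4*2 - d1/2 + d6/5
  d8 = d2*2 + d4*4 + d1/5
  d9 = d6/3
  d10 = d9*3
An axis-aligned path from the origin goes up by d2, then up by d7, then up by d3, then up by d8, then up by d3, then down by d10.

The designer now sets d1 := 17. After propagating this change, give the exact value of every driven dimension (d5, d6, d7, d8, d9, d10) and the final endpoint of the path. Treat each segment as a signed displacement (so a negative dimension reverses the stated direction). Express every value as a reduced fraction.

Apply edit: d1 := 17
  d5 = d1/5 - d2*2 = 7/5
  d6 = d1 - d4/2 = 33/2
  d7 = d4*2 - d1/2 + d6/5 = -16/5
  d8 = d2*2 + d4*4 + d1/5 = 47/5
  d9 = d6/3 = 11/2
  d10 = d9*3 = 33/2
Walk from origin (0, 0):
  seg 1: up by d2 = 1 → (0, 1)
  seg 2: up by d7 = -16/5 → (0, -11/5)
  seg 3: up by d3 = 13/5 → (0, 2/5)
  seg 4: up by d8 = 47/5 → (0, 49/5)
  seg 5: up by d3 = 13/5 → (0, 62/5)
  seg 6: down by d10 = 33/2 → (0, -41/10)

d5 = 7/5
d6 = 33/2
d7 = -16/5
d8 = 47/5
d9 = 11/2
d10 = 33/2
endpoint = (0, -41/10)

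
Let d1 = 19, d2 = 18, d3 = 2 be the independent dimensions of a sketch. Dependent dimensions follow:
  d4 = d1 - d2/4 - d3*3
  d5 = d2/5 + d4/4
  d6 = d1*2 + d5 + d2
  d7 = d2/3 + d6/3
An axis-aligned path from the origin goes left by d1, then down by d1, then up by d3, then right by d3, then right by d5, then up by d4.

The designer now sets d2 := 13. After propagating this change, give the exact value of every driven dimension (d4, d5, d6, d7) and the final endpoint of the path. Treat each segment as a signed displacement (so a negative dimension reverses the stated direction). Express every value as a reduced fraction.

Apply edit: d2 := 13
  d4 = d1 - d2/4 - d3*3 = 39/4
  d5 = d2/5 + d4/4 = 403/80
  d6 = d1*2 + d5 + d2 = 4483/80
  d7 = d2/3 + d6/3 = 1841/80
Walk from origin (0, 0):
  seg 1: left by d1 = 19 → (-19, 0)
  seg 2: down by d1 = 19 → (-19, -19)
  seg 3: up by d3 = 2 → (-19, -17)
  seg 4: right by d3 = 2 → (-17, -17)
  seg 5: right by d5 = 403/80 → (-957/80, -17)
  seg 6: up by d4 = 39/4 → (-957/80, -29/4)

d4 = 39/4
d5 = 403/80
d6 = 4483/80
d7 = 1841/80
endpoint = (-957/80, -29/4)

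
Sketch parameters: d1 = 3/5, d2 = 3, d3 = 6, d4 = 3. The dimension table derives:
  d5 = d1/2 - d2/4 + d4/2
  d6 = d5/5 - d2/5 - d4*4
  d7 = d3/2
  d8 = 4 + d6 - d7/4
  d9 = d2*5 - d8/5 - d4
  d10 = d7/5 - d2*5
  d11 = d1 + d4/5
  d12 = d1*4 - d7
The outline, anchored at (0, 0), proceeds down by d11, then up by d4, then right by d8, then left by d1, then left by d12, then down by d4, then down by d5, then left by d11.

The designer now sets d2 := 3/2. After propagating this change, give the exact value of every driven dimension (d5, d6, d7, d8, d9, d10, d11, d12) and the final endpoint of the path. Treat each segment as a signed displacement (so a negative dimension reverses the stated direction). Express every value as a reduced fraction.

Apply edit: d2 := 3/2
  d5 = d1/2 - d2/4 + d4/2 = 57/40
  d6 = d5/5 - d2/5 - d4*4 = -2403/200
  d7 = d3/2 = 3
  d8 = 4 + d6 - d7/4 = -1753/200
  d9 = d2*5 - d8/5 - d4 = 6253/1000
  d10 = d7/5 - d2*5 = -69/10
  d11 = d1 + d4/5 = 6/5
  d12 = d1*4 - d7 = -3/5
Walk from origin (0, 0):
  seg 1: down by d11 = 6/5 → (0, -6/5)
  seg 2: up by d4 = 3 → (0, 9/5)
  seg 3: right by d8 = -1753/200 → (-1753/200, 9/5)
  seg 4: left by d1 = 3/5 → (-1873/200, 9/5)
  seg 5: left by d12 = -3/5 → (-1753/200, 9/5)
  seg 6: down by d4 = 3 → (-1753/200, -6/5)
  seg 7: down by d5 = 57/40 → (-1753/200, -21/8)
  seg 8: left by d11 = 6/5 → (-1993/200, -21/8)

d5 = 57/40
d6 = -2403/200
d7 = 3
d8 = -1753/200
d9 = 6253/1000
d10 = -69/10
d11 = 6/5
d12 = -3/5
endpoint = (-1993/200, -21/8)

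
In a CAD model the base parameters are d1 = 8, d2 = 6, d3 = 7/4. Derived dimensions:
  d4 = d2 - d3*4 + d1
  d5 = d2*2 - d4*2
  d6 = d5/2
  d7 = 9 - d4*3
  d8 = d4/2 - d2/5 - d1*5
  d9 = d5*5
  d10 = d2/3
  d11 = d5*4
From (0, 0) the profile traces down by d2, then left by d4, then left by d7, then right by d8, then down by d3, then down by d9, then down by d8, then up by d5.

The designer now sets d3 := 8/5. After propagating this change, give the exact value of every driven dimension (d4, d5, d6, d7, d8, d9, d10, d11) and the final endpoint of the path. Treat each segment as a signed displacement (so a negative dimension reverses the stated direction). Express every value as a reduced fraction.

Apply edit: d3 := 8/5
  d4 = d2 - d3*4 + d1 = 38/5
  d5 = d2*2 - d4*2 = -16/5
  d6 = d5/2 = -8/5
  d7 = 9 - d4*3 = -69/5
  d8 = d4/2 - d2/5 - d1*5 = -187/5
  d9 = d5*5 = -16
  d10 = d2/3 = 2
  d11 = d5*4 = -64/5
Walk from origin (0, 0):
  seg 1: down by d2 = 6 → (0, -6)
  seg 2: left by d4 = 38/5 → (-38/5, -6)
  seg 3: left by d7 = -69/5 → (31/5, -6)
  seg 4: right by d8 = -187/5 → (-156/5, -6)
  seg 5: down by d3 = 8/5 → (-156/5, -38/5)
  seg 6: down by d9 = -16 → (-156/5, 42/5)
  seg 7: down by d8 = -187/5 → (-156/5, 229/5)
  seg 8: up by d5 = -16/5 → (-156/5, 213/5)

d4 = 38/5
d5 = -16/5
d6 = -8/5
d7 = -69/5
d8 = -187/5
d9 = -16
d10 = 2
d11 = -64/5
endpoint = (-156/5, 213/5)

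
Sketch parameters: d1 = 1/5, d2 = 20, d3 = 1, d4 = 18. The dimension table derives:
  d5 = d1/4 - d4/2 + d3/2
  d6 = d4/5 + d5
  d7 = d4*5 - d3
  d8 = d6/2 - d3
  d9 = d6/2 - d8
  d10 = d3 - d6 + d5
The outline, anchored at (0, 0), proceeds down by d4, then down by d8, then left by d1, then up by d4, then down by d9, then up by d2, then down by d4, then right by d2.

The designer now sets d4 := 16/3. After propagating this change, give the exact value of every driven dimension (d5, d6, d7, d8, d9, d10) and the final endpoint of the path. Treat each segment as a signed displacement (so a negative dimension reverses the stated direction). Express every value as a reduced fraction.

Apply edit: d4 := 16/3
  d5 = d1/4 - d4/2 + d3/2 = -127/60
  d6 = d4/5 + d5 = -21/20
  d7 = d4*5 - d3 = 77/3
  d8 = d6/2 - d3 = -61/40
  d9 = d6/2 - d8 = 1
  d10 = d3 - d6 + d5 = -1/15
Walk from origin (0, 0):
  seg 1: down by d4 = 16/3 → (0, -16/3)
  seg 2: down by d8 = -61/40 → (0, -457/120)
  seg 3: left by d1 = 1/5 → (-1/5, -457/120)
  seg 4: up by d4 = 16/3 → (-1/5, 61/40)
  seg 5: down by d9 = 1 → (-1/5, 21/40)
  seg 6: up by d2 = 20 → (-1/5, 821/40)
  seg 7: down by d4 = 16/3 → (-1/5, 1823/120)
  seg 8: right by d2 = 20 → (99/5, 1823/120)

d5 = -127/60
d6 = -21/20
d7 = 77/3
d8 = -61/40
d9 = 1
d10 = -1/15
endpoint = (99/5, 1823/120)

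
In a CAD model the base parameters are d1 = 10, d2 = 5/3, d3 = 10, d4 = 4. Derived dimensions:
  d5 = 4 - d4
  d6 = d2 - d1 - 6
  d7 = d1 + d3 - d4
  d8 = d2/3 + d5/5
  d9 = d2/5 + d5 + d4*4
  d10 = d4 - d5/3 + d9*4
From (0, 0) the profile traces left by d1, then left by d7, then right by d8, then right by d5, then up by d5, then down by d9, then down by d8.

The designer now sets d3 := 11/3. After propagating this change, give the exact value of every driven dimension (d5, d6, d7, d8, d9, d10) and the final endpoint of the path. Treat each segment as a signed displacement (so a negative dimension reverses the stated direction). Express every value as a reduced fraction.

Apply edit: d3 := 11/3
  d5 = 4 - d4 = 0
  d6 = d2 - d1 - 6 = -43/3
  d7 = d1 + d3 - d4 = 29/3
  d8 = d2/3 + d5/5 = 5/9
  d9 = d2/5 + d5 + d4*4 = 49/3
  d10 = d4 - d5/3 + d9*4 = 208/3
Walk from origin (0, 0):
  seg 1: left by d1 = 10 → (-10, 0)
  seg 2: left by d7 = 29/3 → (-59/3, 0)
  seg 3: right by d8 = 5/9 → (-172/9, 0)
  seg 4: right by d5 = 0 → (-172/9, 0)
  seg 5: up by d5 = 0 → (-172/9, 0)
  seg 6: down by d9 = 49/3 → (-172/9, -49/3)
  seg 7: down by d8 = 5/9 → (-172/9, -152/9)

d5 = 0
d6 = -43/3
d7 = 29/3
d8 = 5/9
d9 = 49/3
d10 = 208/3
endpoint = (-172/9, -152/9)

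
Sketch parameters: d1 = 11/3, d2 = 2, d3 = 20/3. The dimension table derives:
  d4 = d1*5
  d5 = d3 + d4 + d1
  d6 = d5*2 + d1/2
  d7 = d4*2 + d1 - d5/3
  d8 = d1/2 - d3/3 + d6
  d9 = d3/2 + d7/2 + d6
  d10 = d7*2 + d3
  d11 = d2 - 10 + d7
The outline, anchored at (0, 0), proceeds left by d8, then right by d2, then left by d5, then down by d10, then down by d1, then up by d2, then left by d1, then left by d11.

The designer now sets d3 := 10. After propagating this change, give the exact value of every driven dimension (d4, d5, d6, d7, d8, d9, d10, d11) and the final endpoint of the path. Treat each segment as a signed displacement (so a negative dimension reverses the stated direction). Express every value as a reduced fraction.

Apply edit: d3 := 10
  d4 = d1*5 = 55/3
  d5 = d3 + d4 + d1 = 32
  d6 = d5*2 + d1/2 = 395/6
  d7 = d4*2 + d1 - d5/3 = 89/3
  d8 = d1/2 - d3/3 + d6 = 193/3
  d9 = d3/2 + d7/2 + d6 = 257/3
  d10 = d7*2 + d3 = 208/3
  d11 = d2 - 10 + d7 = 65/3
Walk from origin (0, 0):
  seg 1: left by d8 = 193/3 → (-193/3, 0)
  seg 2: right by d2 = 2 → (-187/3, 0)
  seg 3: left by d5 = 32 → (-283/3, 0)
  seg 4: down by d10 = 208/3 → (-283/3, -208/3)
  seg 5: down by d1 = 11/3 → (-283/3, -73)
  seg 6: up by d2 = 2 → (-283/3, -71)
  seg 7: left by d1 = 11/3 → (-98, -71)
  seg 8: left by d11 = 65/3 → (-359/3, -71)

d4 = 55/3
d5 = 32
d6 = 395/6
d7 = 89/3
d8 = 193/3
d9 = 257/3
d10 = 208/3
d11 = 65/3
endpoint = (-359/3, -71)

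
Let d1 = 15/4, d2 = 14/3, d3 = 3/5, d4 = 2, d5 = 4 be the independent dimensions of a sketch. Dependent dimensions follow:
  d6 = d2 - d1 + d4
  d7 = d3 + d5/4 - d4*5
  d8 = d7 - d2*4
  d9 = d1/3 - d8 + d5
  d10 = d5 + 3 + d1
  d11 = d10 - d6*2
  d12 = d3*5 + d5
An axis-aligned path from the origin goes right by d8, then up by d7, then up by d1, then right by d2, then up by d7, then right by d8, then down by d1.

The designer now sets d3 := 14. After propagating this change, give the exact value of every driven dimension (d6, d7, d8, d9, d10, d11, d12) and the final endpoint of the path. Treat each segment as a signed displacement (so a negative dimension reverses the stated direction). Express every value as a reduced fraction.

Apply edit: d3 := 14
  d6 = d2 - d1 + d4 = 35/12
  d7 = d3 + d5/4 - d4*5 = 5
  d8 = d7 - d2*4 = -41/3
  d9 = d1/3 - d8 + d5 = 227/12
  d10 = d5 + 3 + d1 = 43/4
  d11 = d10 - d6*2 = 59/12
  d12 = d3*5 + d5 = 74
Walk from origin (0, 0):
  seg 1: right by d8 = -41/3 → (-41/3, 0)
  seg 2: up by d7 = 5 → (-41/3, 5)
  seg 3: up by d1 = 15/4 → (-41/3, 35/4)
  seg 4: right by d2 = 14/3 → (-9, 35/4)
  seg 5: up by d7 = 5 → (-9, 55/4)
  seg 6: right by d8 = -41/3 → (-68/3, 55/4)
  seg 7: down by d1 = 15/4 → (-68/3, 10)

d6 = 35/12
d7 = 5
d8 = -41/3
d9 = 227/12
d10 = 43/4
d11 = 59/12
d12 = 74
endpoint = (-68/3, 10)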